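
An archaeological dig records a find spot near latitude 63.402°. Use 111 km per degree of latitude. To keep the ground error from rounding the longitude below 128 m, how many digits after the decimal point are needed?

At 63.402° one degree of longitude covers 111000 × cos 63.402° ≈ 111000 × 0.4477 ≈ 49697.8 m.
N decimal places → at most half a unit in the last place, 0.5 × 10⁻ᴺ° = 49697.8/2 × 10⁻ᴺ m.
Setting 24848.9 × 10⁻ᴺ ≤ 128 gives 10ᴺ ≥ 194.1, i.e. N ≥ 2.29.
So 3 decimal places suffice (24.8 m); 2 would allow up to 248 m.

3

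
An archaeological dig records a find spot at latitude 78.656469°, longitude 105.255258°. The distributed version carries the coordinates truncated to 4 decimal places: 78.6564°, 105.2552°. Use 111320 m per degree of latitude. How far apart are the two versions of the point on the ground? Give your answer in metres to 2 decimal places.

The latitude changed by +0.000069° and the longitude by +0.000058°.
N–S: 0.000069° × 111320 m/° = 7.68108 m.
E–W at 78.6564°: 0.000058° × 111320 × cos 78.6564° = 0.000058 × 111320 × 0.1967 ≈ 1.26996 m.
Distance: √(7.68108² + 1.26996²) ≈ 7.78536 m.

7.79 metres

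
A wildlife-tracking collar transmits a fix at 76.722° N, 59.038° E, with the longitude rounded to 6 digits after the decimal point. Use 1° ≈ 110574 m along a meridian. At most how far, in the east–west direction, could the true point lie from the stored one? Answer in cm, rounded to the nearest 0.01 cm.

1.27 cm

Rounding to 6 decimal places leaves the longitude within ±5e-07° of the true value.
Parallels shrink by cos φ, so at 76.722° a degree of longitude is 110574 × 0.2297 ≈ 25396.2 m.
East–west error: 5e-07° × 25396.2 m/° ≈ 0.0126981 m.
That is 0.0126981 m = 1.2698 cm.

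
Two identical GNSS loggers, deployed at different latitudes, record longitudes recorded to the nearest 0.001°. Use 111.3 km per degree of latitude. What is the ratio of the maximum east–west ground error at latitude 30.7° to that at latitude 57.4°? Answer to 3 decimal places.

1.596

Rounding to 3 decimal places leaves the longitude within ±0.0005° of the true value.
Error at 30.7° = 0.0005° × 111300 × cos 30.7° ≈ 55.65 × 0.8599 = 47.851 m.
At 57.4°: 0.0005° × 111300 × cos 57.4° = 0.0005 × 111300 × 0.5388 ≈ 29.983 m.
The ratio reduces to cos 30.7° / cos 57.4° = 0.8599/0.5388 ≈ 1.5960.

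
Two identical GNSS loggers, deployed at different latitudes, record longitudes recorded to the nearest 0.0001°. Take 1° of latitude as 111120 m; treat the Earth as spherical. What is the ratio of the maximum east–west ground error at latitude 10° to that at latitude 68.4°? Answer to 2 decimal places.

2.68

Rounding to 4 decimal places leaves the longitude within ±5e-05° of the true value.
At 10°: 5e-05° × 111120 × cos 10° = 5e-05 × 111120 × 0.9848 ≈ 5.4716 m.
At 68.4°: 5e-05° × 111120 × cos 68.4° = 5e-05 × 111120 × 0.3681 ≈ 2.0453 m.
The ratio reduces to cos 10° / cos 68.4° = 0.9848/0.3681 ≈ 2.6752.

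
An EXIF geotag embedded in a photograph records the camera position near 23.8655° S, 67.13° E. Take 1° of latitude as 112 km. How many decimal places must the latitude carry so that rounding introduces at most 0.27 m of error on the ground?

6

One degree of latitude covers 112000 m.
N decimal places → at most half a unit in the last place, 0.5 × 10⁻ᴺ° = 112000/2 × 10⁻ᴺ m.
Setting 56000 × 10⁻ᴺ ≤ 0.27 gives 10ᴺ ≥ 2.074e+05, i.e. N ≥ 5.32.
So 6 decimal places suffice (0.056 m); 5 would allow up to 0.56 m.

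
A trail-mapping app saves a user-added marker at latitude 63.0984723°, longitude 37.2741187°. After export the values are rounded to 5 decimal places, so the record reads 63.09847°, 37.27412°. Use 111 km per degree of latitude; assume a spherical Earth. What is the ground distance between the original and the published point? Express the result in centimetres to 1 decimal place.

The latitude changed by +0.0000023° and the longitude by -0.0000013°.
North–south shift: 0.0000023 × 111000 = 0.2553 m.
East–west at this latitude: -0.0000013° × 111000 × cos 63.0985° ≈ -0.0000013 × 50222.9 = -0.0652898 m.
Hypotenuse of the two orthogonal shifts: √(0.2553² + 0.0652898²) = 0.263516 m.
That is 0.263516 m = 26.352 cm.

26.4 centimetres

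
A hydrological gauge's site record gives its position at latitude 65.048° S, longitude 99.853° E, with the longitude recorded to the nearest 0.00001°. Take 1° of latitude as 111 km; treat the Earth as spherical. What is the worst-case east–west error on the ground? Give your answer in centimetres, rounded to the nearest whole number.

Rounding to 5 decimal places leaves the longitude within ±5e-06° of the true value.
One degree of longitude at 65.048° is 111000 × cos 65.048° ≈ 111000 × 0.4219 = 46826.3 m.
So at most 5e-06° × 46826.3 ≈ 0.234132 m east–west.
That is 0.234132 m = 23.413 cm.

23 centimetres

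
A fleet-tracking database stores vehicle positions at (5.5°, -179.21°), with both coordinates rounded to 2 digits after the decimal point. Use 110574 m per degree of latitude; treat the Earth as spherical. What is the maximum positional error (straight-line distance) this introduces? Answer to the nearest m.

Rounding to 2 decimal places leaves each coordinate within ±0.005° of the true value.
Latitude error → 0.005 × 110574 = 552.87 m along the meridian.
E–W at 5.5°: 0.005° × 110574 × cos 5.5° = 0.005 × 110574 × 0.9954 ≈ 550.325 m.
The two errors are perpendicular, so the maximum displacement is √(552.87² + 550.325²) ≈ 780.079 m.

780 m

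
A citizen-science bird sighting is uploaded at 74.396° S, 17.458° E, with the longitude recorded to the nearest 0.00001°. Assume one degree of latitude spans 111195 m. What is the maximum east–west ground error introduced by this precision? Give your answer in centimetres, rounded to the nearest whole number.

15 centimetres

Rounding to 5 decimal places leaves the longitude within ±5e-06° of the true value.
One degree of longitude at 74.396° is 111195 × cos 74.396° ≈ 111195 × 0.2690 = 29910 m.
East–west error: 5e-06° × 29910 m/° ≈ 0.14955 m.
That is 0.14955 m = 14.955 cm.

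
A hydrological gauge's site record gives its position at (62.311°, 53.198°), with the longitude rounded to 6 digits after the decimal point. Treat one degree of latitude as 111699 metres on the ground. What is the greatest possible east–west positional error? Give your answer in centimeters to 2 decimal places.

Rounding to 6 decimal places leaves the longitude within ±5e-07° of the true value.
One degree of longitude at 62.311° is 111699 × cos 62.311° ≈ 111699 × 0.4647 = 51903.4 m.
East–west error: 5e-07° × 51903.4 m/° ≈ 0.0259517 m.
That is 0.0259517 m = 2.5952 cm.

2.60 centimeters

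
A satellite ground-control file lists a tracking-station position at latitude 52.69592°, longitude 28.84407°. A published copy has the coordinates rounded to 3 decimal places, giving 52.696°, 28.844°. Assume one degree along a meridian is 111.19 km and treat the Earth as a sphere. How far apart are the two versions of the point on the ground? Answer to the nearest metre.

10 metres

The latitude changed by -0.00008° and the longitude by +0.00007°.
North–south shift: -0.00008 × 111190 = -8.8952 m.
E–W at 52.696°: 0.00007° × 111190 × cos 52.696° = 0.00007 × 111190 × 0.6060 ≈ 4.71702 m.
Combined displacement = (8.8952² + 4.71702²)^½ ≈ 10.0685 m.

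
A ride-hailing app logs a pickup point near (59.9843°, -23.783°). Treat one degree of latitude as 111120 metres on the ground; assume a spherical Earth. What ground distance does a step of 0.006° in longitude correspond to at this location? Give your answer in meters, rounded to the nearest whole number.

334 meters

At 59.9843° a degree of longitude is 111120 × cos 59.9843° ≈ 55586.4 m, so 0.006° corresponds to 333.518 m.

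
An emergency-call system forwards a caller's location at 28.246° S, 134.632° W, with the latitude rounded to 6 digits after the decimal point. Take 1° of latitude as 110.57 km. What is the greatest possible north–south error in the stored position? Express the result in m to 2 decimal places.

Rounding to 6 decimal places leaves the latitude within ±5e-07° of the true value.
So the N–S error is at most 5e-07 × 110570 = 0.055285 m.

0.06 m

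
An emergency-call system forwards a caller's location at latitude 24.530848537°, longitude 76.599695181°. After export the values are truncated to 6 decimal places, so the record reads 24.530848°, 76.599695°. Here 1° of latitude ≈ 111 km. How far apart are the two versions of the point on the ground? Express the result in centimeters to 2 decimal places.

Δlat = 24.530848537 − 24.530848 = +0.000000537°; Δlon = 76.599695181 − 76.599695 = +0.000000181°.
N–S: 0.000000537° × 111000 m/° = 0.059607 m.
East–west at this latitude: 0.000000181° × 111000 × cos 24.5308° ≈ 0.000000181 × 100981 = 0.0182775 m.
Distance: √(0.059607² + 0.0182775²) ≈ 0.0623463 m.
That is 0.0623463 m = 6.2346 cm.

6.23 centimeters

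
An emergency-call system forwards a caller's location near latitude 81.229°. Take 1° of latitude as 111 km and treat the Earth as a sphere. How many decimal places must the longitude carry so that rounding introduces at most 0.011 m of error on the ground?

6

At 81.229° one degree of longitude covers 111000 × cos 81.229° ≈ 111000 × 0.1525 ≈ 16925.9 m.
With N decimal places the half-ulp bound is 0.5·10⁻ᴺ°, or 0.5·10⁻ᴺ × 16925.9 m on the ground.
Setting 8462.95 × 10⁻ᴺ ≤ 0.011 gives 10ᴺ ≥ 7.694e+05, i.e. N ≥ 5.89.
N = 5 would give 0.0846 m (too coarse); N = 6 gives 0.00846 m ≤ 0.011 m.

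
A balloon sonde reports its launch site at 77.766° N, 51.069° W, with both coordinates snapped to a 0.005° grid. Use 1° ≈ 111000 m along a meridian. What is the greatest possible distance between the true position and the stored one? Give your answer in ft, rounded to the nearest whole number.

931 ft

With a 0.005° grid the true value lies within half a step, ±0.005°/2 = ±0.0025°, of the stored one.
North–south component: 0.0025° × 111000 = 277.5 m.
East–west component at 77.766°: 0.0025° × 111000 × cos 77.766° ≈ 0.0025 × 23521.4 ≈ 58.8036 m.
Worst case both components are at the extreme and orthogonal: √(277.5² + 58.8036²) ≈ 283.662 m.
In feet: 283.662 m ÷ 0.3048 ≈ 930.65 ft.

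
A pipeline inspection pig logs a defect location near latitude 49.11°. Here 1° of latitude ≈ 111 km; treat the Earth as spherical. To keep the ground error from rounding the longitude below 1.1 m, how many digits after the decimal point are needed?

5 decimal places

At 49.11° one degree of longitude covers 111000 × cos 49.11° ≈ 111000 × 0.6546 ≈ 72661.6 m.
Rounding to N decimal places gives at most 0.5 × 10⁻ᴺ degrees of error, i.e. 0.5 × 10⁻ᴺ × 72661.6 m.
Setting 36330.8 × 10⁻ᴺ ≤ 1.1 gives 10ᴺ ≥ 3.303e+04, i.e. N ≥ 4.52.
So 5 decimal places suffice (0.363 m); 4 would allow up to 3.63 m.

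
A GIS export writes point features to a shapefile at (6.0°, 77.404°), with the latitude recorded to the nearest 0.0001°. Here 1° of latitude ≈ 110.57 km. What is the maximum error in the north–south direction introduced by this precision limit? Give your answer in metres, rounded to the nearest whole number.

6 metres

Rounding to 4 decimal places leaves the latitude within ±5e-05° of the true value.
Along the meridian that is 5e-05° × 110570 m/° = 5.5285 m.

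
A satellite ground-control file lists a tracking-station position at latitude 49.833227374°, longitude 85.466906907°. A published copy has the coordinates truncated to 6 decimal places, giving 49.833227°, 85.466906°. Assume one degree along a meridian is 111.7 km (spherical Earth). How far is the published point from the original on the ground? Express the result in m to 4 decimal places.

0.0776 m

Δlat = 49.833227374 − 49.833227 = +0.000000374°; Δlon = 85.466906907 − 85.466906 = +0.000000907°.
North–south shift: 0.000000374 × 111700 = 0.0417758 m.
E–W at 49.8332°: 0.000000907° × 111700 × cos 49.8332° = 0.000000907 × 111700 × 0.6450 ≈ 0.0653477 m.
Combined displacement = (0.0417758² + 0.0653477²)^½ ≈ 0.0775599 m.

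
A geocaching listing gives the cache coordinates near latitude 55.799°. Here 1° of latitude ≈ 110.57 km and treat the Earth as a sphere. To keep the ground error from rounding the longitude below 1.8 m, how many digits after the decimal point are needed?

At 55.799° one degree of longitude covers 110570 × cos 55.799° ≈ 110570 × 0.5621 ≈ 62151.2 m.
Rounding to N decimal places gives at most 0.5 × 10⁻ᴺ degrees of error, i.e. 0.5 × 10⁻ᴺ × 62151.2 m.
Need 0.5 × 62151.2 × 10⁻ᴺ ≤ 1.8 → 10⁻ᴺ ≤ 5.792e-05, so N ≥ 4.24.
So 5 decimal places suffice (0.311 m); 4 would allow up to 3.11 m.

5 decimal places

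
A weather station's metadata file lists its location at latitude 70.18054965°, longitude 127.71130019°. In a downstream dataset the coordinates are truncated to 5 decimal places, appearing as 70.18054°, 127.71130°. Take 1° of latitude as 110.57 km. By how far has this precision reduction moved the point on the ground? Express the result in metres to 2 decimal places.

The latitude changed by +0.00000965° and the longitude by +0.00000019°.
N–S: 0.00000965° × 110570 m/° = 1.067 m.
E–W at 70.1805°: 0.00000019° × 110570 × cos 70.1805° = 0.00000019 × 110570 × 0.3391 ≈ 0.00712302 m.
Combined displacement = (1.067² + 0.00712302²)^½ ≈ 1.06702 m.

1.07 metres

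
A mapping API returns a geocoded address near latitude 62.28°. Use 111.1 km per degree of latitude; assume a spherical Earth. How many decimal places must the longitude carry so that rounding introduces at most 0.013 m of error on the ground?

At 62.28° one degree of longitude covers 111100 × cos 62.28° ≈ 111100 × 0.4652 ≈ 51678.3 m.
With N decimal places the half-ulp bound is 0.5·10⁻ᴺ°, or 0.5·10⁻ᴺ × 51678.3 m on the ground.
Setting 25839.1 × 10⁻ᴺ ≤ 0.013 gives 10ᴺ ≥ 1.988e+06, i.e. N ≥ 6.30.
At 6 places the error can reach 0.0258 m, but 7 places keeps it to 0.00258 m.

7 decimal places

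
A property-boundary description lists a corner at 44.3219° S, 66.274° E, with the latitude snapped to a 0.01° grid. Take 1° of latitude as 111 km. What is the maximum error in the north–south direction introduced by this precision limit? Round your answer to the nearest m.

With a 0.01° grid the true value lies within half a step, ±0.01°/2 = ±0.005°, of the stored one.
North–south distance: 0.005° × 111000 m/° = 555 m.

555 m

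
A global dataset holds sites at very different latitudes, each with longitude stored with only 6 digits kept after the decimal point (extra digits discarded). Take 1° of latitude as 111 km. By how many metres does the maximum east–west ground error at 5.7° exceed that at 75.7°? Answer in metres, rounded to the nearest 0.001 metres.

0.083 metres

Truncating at 6 decimal places can drop up to a full unit in the last place, so the longitude may be off by as much as 1e-06°.
Error at 5.7° = 1e-06° × 111000 × cos 5.7° ≈ 0.111 × 0.9951 = 0.11045 m.
Error at 75.7° = 1e-06° × 111000 × cos 75.7° ≈ 0.111 × 0.2470 = 0.027417 m.
Difference: 0.11045 − 0.027417 = 0.083034 m.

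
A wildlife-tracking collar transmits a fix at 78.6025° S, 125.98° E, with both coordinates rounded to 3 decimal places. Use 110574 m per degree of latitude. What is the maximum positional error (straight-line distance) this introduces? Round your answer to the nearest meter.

Rounding to 3 decimal places leaves each coordinate within ±0.0005° of the true value.
North–south component: 0.0005° × 110574 = 55.287 m.
East–west component at 78.6025°: 0.0005° × 110574 × cos 78.6025° ≈ 0.0005 × 21851 ≈ 10.9255 m.
Combining orthogonally: (55.287² + 10.9255²)^½ ≈ 56.3562 m.

56 meters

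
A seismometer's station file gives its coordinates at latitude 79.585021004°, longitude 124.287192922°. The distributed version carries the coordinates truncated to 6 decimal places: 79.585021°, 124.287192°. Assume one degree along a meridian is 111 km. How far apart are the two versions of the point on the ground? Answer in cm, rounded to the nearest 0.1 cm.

Δlat = 79.585021004 − 79.585021 = +0.000000004°; Δlon = 124.287192922 − 124.287192 = +0.000000922°.
North–south shift: 0.000000004 × 111000 = 0.000444 m.
East–west at this latitude: 0.000000922° × 111000 × cos 79.585° ≈ 0.000000922 × 20066.2 = 0.018501 m.
Hypotenuse of the two orthogonal shifts: √(0.000444² + 0.018501²) = 0.0185063 m.
That is 0.0185063 m = 1.8506 cm.

1.9 cm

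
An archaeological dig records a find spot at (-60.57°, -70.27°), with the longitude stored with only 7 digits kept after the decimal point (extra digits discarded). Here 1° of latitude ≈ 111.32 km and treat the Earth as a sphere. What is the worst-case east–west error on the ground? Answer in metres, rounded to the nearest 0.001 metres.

0.005 metres

Truncating at 7 decimal places can drop up to a full unit in the last place, so the longitude may be off by as much as 1e-07°.
Parallels shrink by cos φ, so at 60.57° a degree of longitude is 111320 × 0.4914 ≈ 54698.2 m.
So at most 1e-07° × 54698.2 ≈ 0.00546982 m east–west.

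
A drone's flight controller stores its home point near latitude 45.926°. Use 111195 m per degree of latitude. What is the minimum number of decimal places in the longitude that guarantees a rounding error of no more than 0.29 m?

At 45.926° one degree of longitude covers 111195 × cos 45.926° ≈ 111195 × 0.6956 ≈ 77345.8 m.
Rounding to N decimal places gives at most 0.5 × 10⁻ᴺ degrees of error, i.e. 0.5 × 10⁻ᴺ × 77345.8 m.
Setting 38672.9 × 10⁻ᴺ ≤ 0.29 gives 10ᴺ ≥ 1.334e+05, i.e. N ≥ 5.13.
At 5 places the error can reach 0.387 m, but 6 places keeps it to 0.0387 m.

6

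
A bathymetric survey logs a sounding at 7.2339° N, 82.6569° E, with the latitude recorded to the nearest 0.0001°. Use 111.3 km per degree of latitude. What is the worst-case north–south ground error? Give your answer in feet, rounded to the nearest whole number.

18 feet

Rounding to 4 decimal places leaves the latitude within ±5e-05° of the true value.
Along the meridian that is 5e-05° × 111300 m/° = 5.565 m.
In feet: 5.565 m ÷ 0.3048 ≈ 18.258 ft.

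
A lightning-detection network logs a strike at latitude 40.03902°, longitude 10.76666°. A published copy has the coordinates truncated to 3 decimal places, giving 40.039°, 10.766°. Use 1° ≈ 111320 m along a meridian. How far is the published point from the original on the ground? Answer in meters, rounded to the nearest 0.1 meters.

56.3 meters

The latitude changed by +0.00002° and the longitude by +0.00066°.
North–south shift: 0.00002 × 111320 = 2.2264 m.
East–west at this latitude: 0.00066° × 111320 × cos 40.039° ≈ 0.00066 × 85227.3 = 56.25 m.
Combined displacement = (2.2264² + 56.25²)^½ ≈ 56.2941 m.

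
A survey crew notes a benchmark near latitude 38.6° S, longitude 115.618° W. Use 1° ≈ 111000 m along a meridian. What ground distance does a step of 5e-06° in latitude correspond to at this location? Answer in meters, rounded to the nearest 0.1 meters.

5e-06° × 111000 m/° = 0.555 m.

0.6 meters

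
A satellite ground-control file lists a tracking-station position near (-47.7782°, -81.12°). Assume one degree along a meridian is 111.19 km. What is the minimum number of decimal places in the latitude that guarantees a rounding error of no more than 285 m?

3 decimal places

One degree of latitude covers 111190 m.
Rounding to N decimal places gives at most 0.5 × 10⁻ᴺ degrees of error, i.e. 0.5 × 10⁻ᴺ × 111190 m.
Need 0.5 × 111190 × 10⁻ᴺ ≤ 285 → 10⁻ᴺ ≤ 5.126e-03, so N ≥ 2.29.
At 2 places the error can reach 556 m, but 3 places keeps it to 55.6 m.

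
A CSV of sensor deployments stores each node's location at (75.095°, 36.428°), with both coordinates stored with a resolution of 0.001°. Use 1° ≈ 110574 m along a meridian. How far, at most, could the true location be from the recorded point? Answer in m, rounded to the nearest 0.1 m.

57.1 m

With a 0.001° grid the true value lies within half a step, ±0.001°/2 = ±0.0005°, of the stored one.
N–S: 0.0005° × 110574 m/° = 55.287 m.
East–west component at 75.095°: 0.0005° × 110574 × cos 75.095° ≈ 0.0005 × 28441.5 ≈ 14.2208 m.
Worst case both components are at the extreme and orthogonal: √(55.287² + 14.2208²) ≈ 57.0866 m.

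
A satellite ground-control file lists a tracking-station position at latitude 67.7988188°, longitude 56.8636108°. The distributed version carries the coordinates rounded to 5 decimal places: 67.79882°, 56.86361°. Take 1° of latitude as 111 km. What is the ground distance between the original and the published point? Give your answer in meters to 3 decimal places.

0.137 meters

Δlat = 67.7988188 − 67.79882 = -0.0000012°; Δlon = 56.8636108 − 56.86361 = +0.0000008°.
North–south shift: -0.0000012 × 111000 = -0.1332 m.
E–W at 67.7988°: 0.0000008° × 111000 × cos 67.7988° = 0.0000008 × 111000 × 0.3779 ≈ 0.033554 m.
Distance: √(0.1332² + 0.033554²) ≈ 0.137361 m.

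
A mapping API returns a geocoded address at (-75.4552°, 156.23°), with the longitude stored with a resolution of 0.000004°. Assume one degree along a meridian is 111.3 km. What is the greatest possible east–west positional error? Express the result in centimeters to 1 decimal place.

With a 0.000004° grid the true value lies within half a step, ±0.000004°/2 = ±2e-06°, of the stored one.
At latitude 75.4552° a degree of longitude spans 111300 m × cos 75.4552° = 111300 × 0.2511 ≈ 27951.5 m.
East–west error: 2e-06° × 27951.5 m/° ≈ 0.0559031 m.
That is 0.0559031 m = 5.5903 cm.

5.6 centimeters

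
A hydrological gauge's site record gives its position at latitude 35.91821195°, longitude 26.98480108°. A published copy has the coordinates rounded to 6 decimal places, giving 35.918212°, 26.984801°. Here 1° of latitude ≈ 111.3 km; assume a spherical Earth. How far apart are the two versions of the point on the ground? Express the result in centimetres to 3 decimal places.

0.911 centimetres

The latitude changed by -0.00000005° and the longitude by +0.00000008°.
N–S: -0.00000005° × 111300 m/° = -0.005565 m.
E–W at 35.9182°: 0.00000008° × 111300 × cos 35.9182° = 0.00000008 × 111300 × 0.8099 ≈ 0.00721095 m.
Hypotenuse of the two orthogonal shifts: √(0.005565² + 0.00721095²) = 0.00910862 m.
That is 0.00910862 m = 0.91086 cm.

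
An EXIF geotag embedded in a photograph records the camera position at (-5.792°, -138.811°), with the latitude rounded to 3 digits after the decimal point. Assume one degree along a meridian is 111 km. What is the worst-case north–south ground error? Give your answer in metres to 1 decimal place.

Rounding to 3 decimal places leaves the latitude within ±0.0005° of the true value.
Along the meridian that is 0.0005° × 111000 m/° = 55.5 m.

55.5 metres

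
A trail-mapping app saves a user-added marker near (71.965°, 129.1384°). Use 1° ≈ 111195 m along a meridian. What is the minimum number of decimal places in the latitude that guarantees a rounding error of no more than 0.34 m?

One degree of latitude covers 111195 m.
N decimal places → at most half a unit in the last place, 0.5 × 10⁻ᴺ° = 111195/2 × 10⁻ᴺ m.
Setting 55597.5 × 10⁻ᴺ ≤ 0.34 gives 10ᴺ ≥ 1.635e+05, i.e. N ≥ 5.21.
So 6 decimal places suffice (0.0556 m); 5 would allow up to 0.556 m.

6 decimal places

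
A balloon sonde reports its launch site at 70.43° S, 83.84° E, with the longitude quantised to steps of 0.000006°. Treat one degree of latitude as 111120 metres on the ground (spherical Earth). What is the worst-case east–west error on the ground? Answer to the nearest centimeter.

With a 0.000006° grid the true value lies within half a step, ±0.000006°/2 = ±3e-06°, of the stored one.
One degree of longitude at 70.43° is 111120 × cos 70.43° ≈ 111120 × 0.3350 = 37220.6 m.
Maximum E–W displacement: 3e-06 × 37220.6 = 0.111662 m.
That is 0.111662 m = 11.166 cm.

11 centimeters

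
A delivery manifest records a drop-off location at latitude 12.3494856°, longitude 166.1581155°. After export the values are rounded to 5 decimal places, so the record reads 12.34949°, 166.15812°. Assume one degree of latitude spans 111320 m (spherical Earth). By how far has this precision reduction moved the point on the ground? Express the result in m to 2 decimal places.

Δlat = 12.3494856 − 12.34949 = -0.0000044°; Δlon = 166.1581155 − 166.15812 = -0.0000045°.
North–south shift: -0.0000044 × 111320 = -0.489808 m.
East–west at this latitude: -0.0000045° × 111320 × cos 12.3495° ≈ -0.0000045 × 108744 = -0.489349 m.
Hypotenuse of the two orthogonal shifts: √(0.489808² + 0.489349²) = 0.692369 m.

0.69 m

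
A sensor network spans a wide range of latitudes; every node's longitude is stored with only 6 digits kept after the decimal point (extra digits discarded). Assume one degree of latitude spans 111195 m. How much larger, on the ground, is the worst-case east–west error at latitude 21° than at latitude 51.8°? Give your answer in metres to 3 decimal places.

0.035 metres

Truncating at 6 decimal places can drop up to a full unit in the last place, so the longitude may be off by as much as 1e-06°.
Error at 21° = 1e-06° × 111195 × cos 21° ≈ 0.11119 × 0.9336 = 0.10381 m.
Error at 51.8° = 1e-06° × 111195 × cos 51.8° ≈ 0.11119 × 0.6184 = 0.068764 m.
Difference: 0.10381 − 0.068764 = 0.035046 m.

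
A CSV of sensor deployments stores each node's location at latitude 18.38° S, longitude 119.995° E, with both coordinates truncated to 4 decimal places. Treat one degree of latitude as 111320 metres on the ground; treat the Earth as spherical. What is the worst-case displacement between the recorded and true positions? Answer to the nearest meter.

15 meters

Truncating at 4 decimal places can drop up to a full unit in the last place, so each coordinate may be off by as much as 0.0001°.
Latitude error → 0.0001 × 111320 = 11.132 m along the meridian.
East–west component at 18.38°: 0.0001° × 111320 × cos 18.38° ≈ 0.0001 × 105641 ≈ 10.5641 m.
Worst case both components are at the extreme and orthogonal: √(11.132² + 10.5641²) ≈ 15.3467 m.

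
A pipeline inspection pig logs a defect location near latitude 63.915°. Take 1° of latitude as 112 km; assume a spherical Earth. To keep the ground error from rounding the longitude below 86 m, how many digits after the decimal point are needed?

At 63.915° one degree of longitude covers 112000 × cos 63.915° ≈ 112000 × 0.4397 ≈ 49246.9 m.
Rounding to N decimal places gives at most 0.5 × 10⁻ᴺ degrees of error, i.e. 0.5 × 10⁻ᴺ × 49246.9 m.
Setting 24623.4 × 10⁻ᴺ ≤ 86 gives 10ᴺ ≥ 286.3, i.e. N ≥ 2.46.
So 3 decimal places suffice (24.6 m); 2 would allow up to 246 m.

3 decimal places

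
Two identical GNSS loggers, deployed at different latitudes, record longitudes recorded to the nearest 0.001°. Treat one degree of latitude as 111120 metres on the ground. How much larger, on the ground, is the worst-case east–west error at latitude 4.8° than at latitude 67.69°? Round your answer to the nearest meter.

34 meters

Rounding to 3 decimal places leaves the longitude within ±0.0005° of the true value.
Error at 4.8° = 0.0005° × 111120 × cos 4.8° ≈ 55.56 × 0.9965 = 55.365 m.
At 67.69°: 0.0005° × 111120 × cos 67.69° = 0.0005 × 111120 × 0.3796 ≈ 21.092 m.
So the lower-latitude error exceeds the higher by 55.365 − 21.092 = 34.274 m.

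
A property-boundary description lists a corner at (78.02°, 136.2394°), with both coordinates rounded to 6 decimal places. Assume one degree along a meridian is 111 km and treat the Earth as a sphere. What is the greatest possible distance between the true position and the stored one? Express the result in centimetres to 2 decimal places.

5.67 centimetres

Rounding to 6 decimal places leaves each coordinate within ±5e-07° of the true value.
N–S: 5e-07° × 111000 m/° = 0.0555 m.
E–W at 78.02°: 5e-07° × 111000 × cos 78.02° = 5e-07 × 111000 × 0.2076 ≈ 0.0115201 m.
Combining orthogonally: (0.0555² + 0.0115201²)^½ ≈ 0.056683 m.
That is 0.056683 m = 5.6683 cm.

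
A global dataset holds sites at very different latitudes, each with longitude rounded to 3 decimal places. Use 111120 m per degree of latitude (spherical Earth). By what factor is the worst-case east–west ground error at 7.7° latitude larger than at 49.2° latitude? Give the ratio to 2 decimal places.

1.52

Rounding to 3 decimal places leaves the longitude within ±0.0005° of the true value.
Error at 7.7° = 0.0005° × 111120 × cos 7.7° ≈ 55.56 × 0.9910 = 55.059 m.
At 49.2°: 0.0005° × 111120 × cos 49.2° = 0.0005 × 111120 × 0.6534 ≈ 36.304 m.
Ratio: 55.059 / 36.304 = cos 7.7° / cos 49.2° ≈ 1.5166.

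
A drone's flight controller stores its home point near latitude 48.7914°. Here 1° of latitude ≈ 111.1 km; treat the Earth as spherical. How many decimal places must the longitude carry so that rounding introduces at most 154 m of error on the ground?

At 48.7914° one degree of longitude covers 111100 × cos 48.7914° ≈ 111100 × 0.6588 ≈ 73192.9 m.
With N decimal places the half-ulp bound is 0.5·10⁻ᴺ°, or 0.5·10⁻ᴺ × 73192.9 m on the ground.
Need 0.5 × 73192.9 × 10⁻ᴺ ≤ 154 → 10⁻ᴺ ≤ 4.208e-03, so N ≥ 2.38.
At 2 places the error can reach 366 m, but 3 places keeps it to 36.6 m.

3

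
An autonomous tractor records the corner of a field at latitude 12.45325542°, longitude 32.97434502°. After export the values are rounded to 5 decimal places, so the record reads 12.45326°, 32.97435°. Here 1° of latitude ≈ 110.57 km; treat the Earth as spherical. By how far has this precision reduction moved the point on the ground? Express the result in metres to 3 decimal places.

0.739 metres

Δlat = 12.45325542 − 12.45326 = -0.00000458°; Δlon = 32.97434502 − 32.97435 = -0.00000498°.
North–south shift: -0.00000458 × 110570 = -0.506411 m.
East–west at this latitude: -0.00000498° × 110570 × cos 12.4533° ≈ -0.00000498 × 107969 = -0.537683 m.
Combined displacement = (0.506411² + 0.537683²)^½ ≈ 0.738617 m.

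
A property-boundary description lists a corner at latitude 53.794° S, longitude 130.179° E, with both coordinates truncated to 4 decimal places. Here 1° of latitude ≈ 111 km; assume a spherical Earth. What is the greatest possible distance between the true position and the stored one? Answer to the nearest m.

13 m

Truncating at 4 decimal places can drop up to a full unit in the last place, so each coordinate may be off by as much as 0.0001°.
Latitude error → 0.0001 × 111000 = 11.1 m along the meridian.
Longitude error → 0.0001 × 111000 × cos 53.794° = 0.0001 × 111000 × 0.5907 ≈ 6.55666 m.
Worst case both components are at the extreme and orthogonal: √(11.1² + 6.55666²) ≈ 12.8919 m.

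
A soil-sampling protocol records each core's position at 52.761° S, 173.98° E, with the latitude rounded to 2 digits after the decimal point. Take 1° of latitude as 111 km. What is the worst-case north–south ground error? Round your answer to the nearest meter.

Rounding to 2 decimal places leaves the latitude within ±0.005° of the true value.
North–south distance: 0.005° × 111000 m/° = 555 m.

555 meters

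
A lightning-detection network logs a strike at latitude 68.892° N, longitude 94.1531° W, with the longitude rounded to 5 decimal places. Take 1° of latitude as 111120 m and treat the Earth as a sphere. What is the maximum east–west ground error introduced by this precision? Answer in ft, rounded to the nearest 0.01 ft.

Rounding to 5 decimal places leaves the longitude within ±5e-06° of the true value.
One degree of longitude at 68.892° is 111120 × cos 68.892° ≈ 111120 × 0.3601 = 40017.3 m.
So at most 5e-06° × 40017.3 ≈ 0.200087 m east–west.
Converting: 0.200087 m × 3.2808 ft/m ≈ 0.65645 ft.

0.66 ft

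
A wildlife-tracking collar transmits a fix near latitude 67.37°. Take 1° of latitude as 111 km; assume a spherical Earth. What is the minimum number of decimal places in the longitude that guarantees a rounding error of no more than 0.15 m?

6 decimal places

At 67.37° one degree of longitude covers 111000 × cos 67.37° ≈ 111000 × 0.3848 ≈ 42710.4 m.
With N decimal places the half-ulp bound is 0.5·10⁻ᴺ°, or 0.5·10⁻ᴺ × 42710.4 m on the ground.
Setting 21355.2 × 10⁻ᴺ ≤ 0.15 gives 10ᴺ ≥ 1.424e+05, i.e. N ≥ 5.15.
N = 5 would give 0.214 m (too coarse); N = 6 gives 0.0214 m ≤ 0.15 m.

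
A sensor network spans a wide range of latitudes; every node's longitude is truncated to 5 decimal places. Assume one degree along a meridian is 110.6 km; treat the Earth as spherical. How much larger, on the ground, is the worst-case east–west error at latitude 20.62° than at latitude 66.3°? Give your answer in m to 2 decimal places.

0.59 m

Truncating at 5 decimal places can drop up to a full unit in the last place, so the longitude may be off by as much as 1e-05°.
Error at 20.62° = 1e-05° × 110600 × cos 20.62° ≈ 1.106 × 0.9359 = 1.0351 m.
Error at 66.3° = 1e-05° × 110600 × cos 66.3° ≈ 1.106 × 0.4019 = 0.44455 m.
So the lower-latitude error exceeds the higher by 1.0351 − 0.44455 = 0.59059 m.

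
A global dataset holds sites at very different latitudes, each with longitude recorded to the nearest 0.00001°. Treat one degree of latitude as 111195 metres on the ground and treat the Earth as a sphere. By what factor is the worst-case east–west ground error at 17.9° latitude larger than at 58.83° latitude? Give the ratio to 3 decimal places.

1.839

Rounding to 5 decimal places leaves the longitude within ±5e-06° of the true value.
Error at 17.9° = 5e-06° × 111195 × cos 17.9° ≈ 0.55597 × 0.9516 = 0.52906 m.
Error at 58.83° = 5e-06° × 111195 × cos 58.83° ≈ 0.55597 × 0.5176 = 0.28776 m.
Ratio: 0.52906 / 0.28776 = cos 17.9° / cos 58.83° ≈ 1.8385.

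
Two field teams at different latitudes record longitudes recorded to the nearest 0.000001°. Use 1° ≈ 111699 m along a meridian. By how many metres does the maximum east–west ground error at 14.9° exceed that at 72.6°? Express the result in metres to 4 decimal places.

Rounding to 6 decimal places leaves the longitude within ±5e-07° of the true value.
At 14.9°: 5e-07° × 111699 × cos 14.9° = 5e-07 × 111699 × 0.9664 ≈ 0.053972 m.
At 72.6°: 5e-07° × 111699 × cos 72.6° = 5e-07 × 111699 × 0.2990 ≈ 0.016701 m.
So the lower-latitude error exceeds the higher by 0.053972 − 0.016701 = 0.03727 m.

0.0373 metres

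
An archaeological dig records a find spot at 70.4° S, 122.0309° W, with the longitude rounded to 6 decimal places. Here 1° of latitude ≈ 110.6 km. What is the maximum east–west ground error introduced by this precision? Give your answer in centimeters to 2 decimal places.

1.86 centimeters

Rounding to 6 decimal places leaves the longitude within ±5e-07° of the true value.
One degree of longitude at 70.4° is 110600 × cos 70.4° ≈ 110600 × 0.3355 = 37100.9 m.
East–west error: 5e-07° × 37100.9 m/° ≈ 0.0185505 m.
That is 0.0185505 m = 1.855 cm.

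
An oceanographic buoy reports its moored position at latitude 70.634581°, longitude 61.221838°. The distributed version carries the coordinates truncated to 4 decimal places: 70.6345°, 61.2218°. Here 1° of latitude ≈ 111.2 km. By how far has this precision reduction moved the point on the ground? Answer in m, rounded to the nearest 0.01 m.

Δlat = 70.634581 − 70.6345 = +0.000081°; Δlon = 61.221838 − 61.2218 = +0.000038°.
N–S: 0.000081° × 111200 m/° = 9.0072 m.
East–west at this latitude: 0.000038° × 111200 × cos 70.6345° ≈ 0.000038 × 36873.2 = 1.40118 m.
Combined displacement = (9.0072² + 1.40118²)^½ ≈ 9.11553 m.

9.12 m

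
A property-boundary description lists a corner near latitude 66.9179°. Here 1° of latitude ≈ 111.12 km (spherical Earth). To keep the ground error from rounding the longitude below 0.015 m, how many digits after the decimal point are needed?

At 66.9179° one degree of longitude covers 111120 × cos 66.9179° ≈ 111120 × 0.3920 ≈ 43564.6 m.
With N decimal places the half-ulp bound is 0.5·10⁻ᴺ°, or 0.5·10⁻ᴺ × 43564.6 m on the ground.
Need 0.5 × 43564.6 × 10⁻ᴺ ≤ 0.015 → 10⁻ᴺ ≤ 6.886e-07, so N ≥ 6.16.
At 6 places the error can reach 0.0218 m, but 7 places keeps it to 0.00218 m.

7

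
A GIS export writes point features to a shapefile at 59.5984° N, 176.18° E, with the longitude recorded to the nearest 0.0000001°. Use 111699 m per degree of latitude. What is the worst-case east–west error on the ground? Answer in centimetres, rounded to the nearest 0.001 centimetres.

Rounding to 7 decimal places leaves the longitude within ±5e-08° of the true value.
One degree of longitude at 59.5984° is 111699 × cos 59.5984° ≈ 111699 × 0.5061 = 56526.2 m.
So at most 5e-08° × 56526.2 ≈ 0.00282631 m east–west.
That is 0.00282631 m = 0.28263 cm.

0.283 centimetres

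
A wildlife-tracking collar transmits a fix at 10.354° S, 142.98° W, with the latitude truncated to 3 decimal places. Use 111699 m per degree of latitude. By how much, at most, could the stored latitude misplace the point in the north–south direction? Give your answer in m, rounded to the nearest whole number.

112 m

Truncating at 3 decimal places can drop up to a full unit in the last place, so the latitude may be off by as much as 0.001°.
North–south distance: 0.001° × 111699 m/° = 111.699 m.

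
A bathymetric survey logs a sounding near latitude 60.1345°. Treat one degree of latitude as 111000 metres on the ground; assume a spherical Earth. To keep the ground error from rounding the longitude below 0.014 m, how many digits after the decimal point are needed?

7

At 60.1345° one degree of longitude covers 111000 × cos 60.1345° ≈ 111000 × 0.4980 ≈ 55274.2 m.
With N decimal places the half-ulp bound is 0.5·10⁻ᴺ°, or 0.5·10⁻ᴺ × 55274.2 m on the ground.
Need 0.5 × 55274.2 × 10⁻ᴺ ≤ 0.014 → 10⁻ᴺ ≤ 5.066e-07, so N ≥ 6.30.
At 6 places the error can reach 0.0276 m, but 7 places keeps it to 0.00276 m.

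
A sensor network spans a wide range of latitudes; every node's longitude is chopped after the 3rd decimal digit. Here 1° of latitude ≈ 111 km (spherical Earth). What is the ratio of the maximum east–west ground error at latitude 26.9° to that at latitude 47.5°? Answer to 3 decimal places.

Truncating at 3 decimal places can drop up to a full unit in the last place, so the longitude may be off by as much as 0.001°.
Error at 26.9° = 0.001° × 111000 × cos 26.9° ≈ 111 × 0.8918 = 98.99 m.
Error at 47.5° = 0.001° × 111000 × cos 47.5° ≈ 111 × 0.6756 = 74.991 m.
The ratio reduces to cos 26.9° / cos 47.5° = 0.8918/0.6756 ≈ 1.3200.

1.320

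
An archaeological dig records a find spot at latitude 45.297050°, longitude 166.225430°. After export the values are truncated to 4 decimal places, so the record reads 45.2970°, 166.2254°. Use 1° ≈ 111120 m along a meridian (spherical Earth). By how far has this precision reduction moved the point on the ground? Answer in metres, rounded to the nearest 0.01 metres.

6.03 metres

Δlat = 45.297050 − 45.2970 = +0.000050°; Δlon = 166.225430 − 166.2254 = +0.000030°.
North–south shift: 0.000050 × 111120 = 5.556 m.
E–W at 45.297°: 0.000030° × 111120 × cos 45.297° = 0.000030 × 111120 × 0.7034 ≈ 2.34496 m.
Combined displacement = (5.556² + 2.34496²)^½ ≈ 6.03059 m.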